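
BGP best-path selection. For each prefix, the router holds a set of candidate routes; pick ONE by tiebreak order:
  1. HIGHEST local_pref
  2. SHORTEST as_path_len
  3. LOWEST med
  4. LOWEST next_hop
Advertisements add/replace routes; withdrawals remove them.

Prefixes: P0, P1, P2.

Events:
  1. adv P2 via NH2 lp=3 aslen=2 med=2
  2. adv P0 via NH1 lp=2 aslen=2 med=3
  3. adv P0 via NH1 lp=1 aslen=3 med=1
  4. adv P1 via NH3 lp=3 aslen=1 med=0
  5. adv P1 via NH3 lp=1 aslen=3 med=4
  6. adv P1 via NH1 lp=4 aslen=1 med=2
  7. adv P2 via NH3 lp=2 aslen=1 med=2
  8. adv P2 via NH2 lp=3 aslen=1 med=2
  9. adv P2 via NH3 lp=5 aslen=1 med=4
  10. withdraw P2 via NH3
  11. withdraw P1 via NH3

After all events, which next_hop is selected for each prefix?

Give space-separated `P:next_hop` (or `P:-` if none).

Op 1: best P0=- P1=- P2=NH2
Op 2: best P0=NH1 P1=- P2=NH2
Op 3: best P0=NH1 P1=- P2=NH2
Op 4: best P0=NH1 P1=NH3 P2=NH2
Op 5: best P0=NH1 P1=NH3 P2=NH2
Op 6: best P0=NH1 P1=NH1 P2=NH2
Op 7: best P0=NH1 P1=NH1 P2=NH2
Op 8: best P0=NH1 P1=NH1 P2=NH2
Op 9: best P0=NH1 P1=NH1 P2=NH3
Op 10: best P0=NH1 P1=NH1 P2=NH2
Op 11: best P0=NH1 P1=NH1 P2=NH2

Answer: P0:NH1 P1:NH1 P2:NH2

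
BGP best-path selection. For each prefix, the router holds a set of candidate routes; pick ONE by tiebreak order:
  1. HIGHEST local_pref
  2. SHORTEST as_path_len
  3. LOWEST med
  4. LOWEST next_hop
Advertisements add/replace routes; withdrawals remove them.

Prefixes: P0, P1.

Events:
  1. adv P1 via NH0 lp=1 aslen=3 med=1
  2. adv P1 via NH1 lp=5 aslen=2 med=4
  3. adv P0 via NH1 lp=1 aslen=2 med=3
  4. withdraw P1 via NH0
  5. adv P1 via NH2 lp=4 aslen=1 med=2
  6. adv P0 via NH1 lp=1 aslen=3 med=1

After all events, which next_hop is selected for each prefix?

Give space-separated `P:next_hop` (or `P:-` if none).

Op 1: best P0=- P1=NH0
Op 2: best P0=- P1=NH1
Op 3: best P0=NH1 P1=NH1
Op 4: best P0=NH1 P1=NH1
Op 5: best P0=NH1 P1=NH1
Op 6: best P0=NH1 P1=NH1

Answer: P0:NH1 P1:NH1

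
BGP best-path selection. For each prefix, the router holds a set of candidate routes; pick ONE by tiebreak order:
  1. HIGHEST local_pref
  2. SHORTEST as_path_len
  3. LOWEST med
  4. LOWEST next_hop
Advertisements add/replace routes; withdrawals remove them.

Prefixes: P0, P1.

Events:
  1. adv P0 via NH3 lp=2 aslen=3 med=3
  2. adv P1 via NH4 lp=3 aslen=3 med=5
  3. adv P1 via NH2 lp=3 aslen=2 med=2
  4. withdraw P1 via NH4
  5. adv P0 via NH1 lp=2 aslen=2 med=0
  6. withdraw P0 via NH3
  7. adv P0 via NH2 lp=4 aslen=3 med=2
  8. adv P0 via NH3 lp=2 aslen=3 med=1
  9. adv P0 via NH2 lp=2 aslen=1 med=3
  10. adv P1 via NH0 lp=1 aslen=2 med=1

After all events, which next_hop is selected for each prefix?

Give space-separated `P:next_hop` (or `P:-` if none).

Op 1: best P0=NH3 P1=-
Op 2: best P0=NH3 P1=NH4
Op 3: best P0=NH3 P1=NH2
Op 4: best P0=NH3 P1=NH2
Op 5: best P0=NH1 P1=NH2
Op 6: best P0=NH1 P1=NH2
Op 7: best P0=NH2 P1=NH2
Op 8: best P0=NH2 P1=NH2
Op 9: best P0=NH2 P1=NH2
Op 10: best P0=NH2 P1=NH2

Answer: P0:NH2 P1:NH2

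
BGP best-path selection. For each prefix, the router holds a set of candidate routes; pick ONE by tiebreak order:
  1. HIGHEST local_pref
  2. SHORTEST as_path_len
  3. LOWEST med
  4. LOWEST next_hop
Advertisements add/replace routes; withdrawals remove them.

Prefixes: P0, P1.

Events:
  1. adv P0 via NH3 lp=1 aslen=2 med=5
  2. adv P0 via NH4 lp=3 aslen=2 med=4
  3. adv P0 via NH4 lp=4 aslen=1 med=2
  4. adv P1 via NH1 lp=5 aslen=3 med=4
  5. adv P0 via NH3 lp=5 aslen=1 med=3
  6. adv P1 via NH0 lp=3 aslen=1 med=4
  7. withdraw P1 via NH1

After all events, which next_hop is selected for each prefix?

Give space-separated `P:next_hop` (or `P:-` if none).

Op 1: best P0=NH3 P1=-
Op 2: best P0=NH4 P1=-
Op 3: best P0=NH4 P1=-
Op 4: best P0=NH4 P1=NH1
Op 5: best P0=NH3 P1=NH1
Op 6: best P0=NH3 P1=NH1
Op 7: best P0=NH3 P1=NH0

Answer: P0:NH3 P1:NH0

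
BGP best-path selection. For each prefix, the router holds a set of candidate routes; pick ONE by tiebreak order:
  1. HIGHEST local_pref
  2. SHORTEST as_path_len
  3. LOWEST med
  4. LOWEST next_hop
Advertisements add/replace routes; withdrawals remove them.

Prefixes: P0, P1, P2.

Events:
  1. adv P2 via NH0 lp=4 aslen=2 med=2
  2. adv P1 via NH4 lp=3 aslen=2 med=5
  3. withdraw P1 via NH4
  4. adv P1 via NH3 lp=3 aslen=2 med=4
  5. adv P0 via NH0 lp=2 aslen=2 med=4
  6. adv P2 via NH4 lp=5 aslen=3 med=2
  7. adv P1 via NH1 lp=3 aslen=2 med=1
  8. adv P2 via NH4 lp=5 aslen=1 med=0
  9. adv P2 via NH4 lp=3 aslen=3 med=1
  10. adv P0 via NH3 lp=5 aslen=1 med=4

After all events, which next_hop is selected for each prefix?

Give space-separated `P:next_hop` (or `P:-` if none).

Op 1: best P0=- P1=- P2=NH0
Op 2: best P0=- P1=NH4 P2=NH0
Op 3: best P0=- P1=- P2=NH0
Op 4: best P0=- P1=NH3 P2=NH0
Op 5: best P0=NH0 P1=NH3 P2=NH0
Op 6: best P0=NH0 P1=NH3 P2=NH4
Op 7: best P0=NH0 P1=NH1 P2=NH4
Op 8: best P0=NH0 P1=NH1 P2=NH4
Op 9: best P0=NH0 P1=NH1 P2=NH0
Op 10: best P0=NH3 P1=NH1 P2=NH0

Answer: P0:NH3 P1:NH1 P2:NH0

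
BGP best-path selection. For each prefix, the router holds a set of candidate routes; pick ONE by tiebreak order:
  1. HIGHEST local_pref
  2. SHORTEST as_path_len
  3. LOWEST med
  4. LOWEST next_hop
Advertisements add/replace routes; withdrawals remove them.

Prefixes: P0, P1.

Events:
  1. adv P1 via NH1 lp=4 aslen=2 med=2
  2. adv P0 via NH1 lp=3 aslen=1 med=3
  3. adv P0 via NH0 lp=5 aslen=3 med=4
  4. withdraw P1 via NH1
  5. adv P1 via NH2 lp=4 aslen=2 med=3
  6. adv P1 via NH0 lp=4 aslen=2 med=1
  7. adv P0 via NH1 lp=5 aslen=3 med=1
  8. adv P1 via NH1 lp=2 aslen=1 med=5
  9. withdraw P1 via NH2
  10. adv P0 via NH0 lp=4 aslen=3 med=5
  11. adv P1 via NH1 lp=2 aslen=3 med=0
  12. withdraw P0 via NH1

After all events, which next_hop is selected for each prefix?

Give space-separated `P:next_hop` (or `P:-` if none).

Answer: P0:NH0 P1:NH0

Derivation:
Op 1: best P0=- P1=NH1
Op 2: best P0=NH1 P1=NH1
Op 3: best P0=NH0 P1=NH1
Op 4: best P0=NH0 P1=-
Op 5: best P0=NH0 P1=NH2
Op 6: best P0=NH0 P1=NH0
Op 7: best P0=NH1 P1=NH0
Op 8: best P0=NH1 P1=NH0
Op 9: best P0=NH1 P1=NH0
Op 10: best P0=NH1 P1=NH0
Op 11: best P0=NH1 P1=NH0
Op 12: best P0=NH0 P1=NH0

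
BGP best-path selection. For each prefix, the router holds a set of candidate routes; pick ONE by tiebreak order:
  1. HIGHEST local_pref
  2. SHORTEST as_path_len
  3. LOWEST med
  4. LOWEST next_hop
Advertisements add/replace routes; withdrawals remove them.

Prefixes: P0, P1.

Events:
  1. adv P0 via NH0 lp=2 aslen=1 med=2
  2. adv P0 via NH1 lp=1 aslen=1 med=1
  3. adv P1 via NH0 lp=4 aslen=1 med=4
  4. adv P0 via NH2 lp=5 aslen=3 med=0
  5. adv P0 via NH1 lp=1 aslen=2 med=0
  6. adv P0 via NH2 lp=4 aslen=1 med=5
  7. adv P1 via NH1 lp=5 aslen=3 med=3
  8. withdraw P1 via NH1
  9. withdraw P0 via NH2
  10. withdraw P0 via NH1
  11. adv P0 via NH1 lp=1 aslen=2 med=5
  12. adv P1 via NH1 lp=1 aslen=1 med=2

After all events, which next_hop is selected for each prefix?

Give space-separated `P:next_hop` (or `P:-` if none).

Op 1: best P0=NH0 P1=-
Op 2: best P0=NH0 P1=-
Op 3: best P0=NH0 P1=NH0
Op 4: best P0=NH2 P1=NH0
Op 5: best P0=NH2 P1=NH0
Op 6: best P0=NH2 P1=NH0
Op 7: best P0=NH2 P1=NH1
Op 8: best P0=NH2 P1=NH0
Op 9: best P0=NH0 P1=NH0
Op 10: best P0=NH0 P1=NH0
Op 11: best P0=NH0 P1=NH0
Op 12: best P0=NH0 P1=NH0

Answer: P0:NH0 P1:NH0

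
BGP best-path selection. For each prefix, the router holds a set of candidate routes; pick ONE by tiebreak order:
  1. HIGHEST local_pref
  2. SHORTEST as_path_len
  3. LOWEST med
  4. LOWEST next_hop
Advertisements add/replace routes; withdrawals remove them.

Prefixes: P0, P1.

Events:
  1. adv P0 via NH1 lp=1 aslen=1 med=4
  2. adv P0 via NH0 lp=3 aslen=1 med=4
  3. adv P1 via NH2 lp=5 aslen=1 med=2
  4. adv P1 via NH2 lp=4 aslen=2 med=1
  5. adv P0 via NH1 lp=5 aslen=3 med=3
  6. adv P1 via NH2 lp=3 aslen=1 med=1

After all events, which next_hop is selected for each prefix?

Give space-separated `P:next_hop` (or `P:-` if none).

Answer: P0:NH1 P1:NH2

Derivation:
Op 1: best P0=NH1 P1=-
Op 2: best P0=NH0 P1=-
Op 3: best P0=NH0 P1=NH2
Op 4: best P0=NH0 P1=NH2
Op 5: best P0=NH1 P1=NH2
Op 6: best P0=NH1 P1=NH2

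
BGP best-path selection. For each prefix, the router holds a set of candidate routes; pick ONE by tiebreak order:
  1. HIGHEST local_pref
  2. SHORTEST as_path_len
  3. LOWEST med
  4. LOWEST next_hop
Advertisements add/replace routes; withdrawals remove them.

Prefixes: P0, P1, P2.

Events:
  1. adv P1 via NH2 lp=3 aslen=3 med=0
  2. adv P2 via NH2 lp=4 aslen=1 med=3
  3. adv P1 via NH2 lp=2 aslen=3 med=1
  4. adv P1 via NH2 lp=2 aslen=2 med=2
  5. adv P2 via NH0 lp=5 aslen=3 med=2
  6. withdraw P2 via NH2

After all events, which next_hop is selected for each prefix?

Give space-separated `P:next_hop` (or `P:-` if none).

Op 1: best P0=- P1=NH2 P2=-
Op 2: best P0=- P1=NH2 P2=NH2
Op 3: best P0=- P1=NH2 P2=NH2
Op 4: best P0=- P1=NH2 P2=NH2
Op 5: best P0=- P1=NH2 P2=NH0
Op 6: best P0=- P1=NH2 P2=NH0

Answer: P0:- P1:NH2 P2:NH0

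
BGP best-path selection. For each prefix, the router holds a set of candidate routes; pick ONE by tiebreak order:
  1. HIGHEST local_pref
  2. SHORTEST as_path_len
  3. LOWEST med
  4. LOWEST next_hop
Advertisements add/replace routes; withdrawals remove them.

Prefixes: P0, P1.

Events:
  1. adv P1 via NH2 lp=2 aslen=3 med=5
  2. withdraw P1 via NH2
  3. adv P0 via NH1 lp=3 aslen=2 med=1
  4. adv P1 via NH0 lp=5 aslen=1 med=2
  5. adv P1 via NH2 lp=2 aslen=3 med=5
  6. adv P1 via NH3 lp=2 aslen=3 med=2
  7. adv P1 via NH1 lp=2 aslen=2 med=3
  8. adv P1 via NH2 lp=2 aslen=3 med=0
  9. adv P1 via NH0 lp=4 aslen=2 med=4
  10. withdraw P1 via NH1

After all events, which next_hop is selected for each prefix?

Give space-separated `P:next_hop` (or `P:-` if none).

Answer: P0:NH1 P1:NH0

Derivation:
Op 1: best P0=- P1=NH2
Op 2: best P0=- P1=-
Op 3: best P0=NH1 P1=-
Op 4: best P0=NH1 P1=NH0
Op 5: best P0=NH1 P1=NH0
Op 6: best P0=NH1 P1=NH0
Op 7: best P0=NH1 P1=NH0
Op 8: best P0=NH1 P1=NH0
Op 9: best P0=NH1 P1=NH0
Op 10: best P0=NH1 P1=NH0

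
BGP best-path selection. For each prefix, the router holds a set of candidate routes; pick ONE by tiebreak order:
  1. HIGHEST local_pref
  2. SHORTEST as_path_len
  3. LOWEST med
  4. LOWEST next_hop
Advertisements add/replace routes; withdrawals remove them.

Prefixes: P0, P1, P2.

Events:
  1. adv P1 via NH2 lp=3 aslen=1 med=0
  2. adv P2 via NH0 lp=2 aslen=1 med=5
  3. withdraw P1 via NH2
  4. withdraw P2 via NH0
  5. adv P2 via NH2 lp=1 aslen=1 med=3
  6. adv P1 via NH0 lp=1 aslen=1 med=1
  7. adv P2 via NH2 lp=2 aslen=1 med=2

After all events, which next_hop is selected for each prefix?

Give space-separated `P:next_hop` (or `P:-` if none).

Op 1: best P0=- P1=NH2 P2=-
Op 2: best P0=- P1=NH2 P2=NH0
Op 3: best P0=- P1=- P2=NH0
Op 4: best P0=- P1=- P2=-
Op 5: best P0=- P1=- P2=NH2
Op 6: best P0=- P1=NH0 P2=NH2
Op 7: best P0=- P1=NH0 P2=NH2

Answer: P0:- P1:NH0 P2:NH2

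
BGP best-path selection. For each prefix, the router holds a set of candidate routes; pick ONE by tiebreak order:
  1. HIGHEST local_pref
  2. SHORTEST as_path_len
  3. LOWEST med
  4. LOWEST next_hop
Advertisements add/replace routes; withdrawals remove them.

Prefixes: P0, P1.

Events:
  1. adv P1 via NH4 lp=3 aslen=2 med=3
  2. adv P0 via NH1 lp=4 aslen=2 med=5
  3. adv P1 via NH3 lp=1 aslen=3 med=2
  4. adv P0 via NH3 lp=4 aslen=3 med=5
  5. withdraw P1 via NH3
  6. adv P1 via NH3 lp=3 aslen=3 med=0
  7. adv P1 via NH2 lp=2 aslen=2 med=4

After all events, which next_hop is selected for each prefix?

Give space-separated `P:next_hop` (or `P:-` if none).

Answer: P0:NH1 P1:NH4

Derivation:
Op 1: best P0=- P1=NH4
Op 2: best P0=NH1 P1=NH4
Op 3: best P0=NH1 P1=NH4
Op 4: best P0=NH1 P1=NH4
Op 5: best P0=NH1 P1=NH4
Op 6: best P0=NH1 P1=NH4
Op 7: best P0=NH1 P1=NH4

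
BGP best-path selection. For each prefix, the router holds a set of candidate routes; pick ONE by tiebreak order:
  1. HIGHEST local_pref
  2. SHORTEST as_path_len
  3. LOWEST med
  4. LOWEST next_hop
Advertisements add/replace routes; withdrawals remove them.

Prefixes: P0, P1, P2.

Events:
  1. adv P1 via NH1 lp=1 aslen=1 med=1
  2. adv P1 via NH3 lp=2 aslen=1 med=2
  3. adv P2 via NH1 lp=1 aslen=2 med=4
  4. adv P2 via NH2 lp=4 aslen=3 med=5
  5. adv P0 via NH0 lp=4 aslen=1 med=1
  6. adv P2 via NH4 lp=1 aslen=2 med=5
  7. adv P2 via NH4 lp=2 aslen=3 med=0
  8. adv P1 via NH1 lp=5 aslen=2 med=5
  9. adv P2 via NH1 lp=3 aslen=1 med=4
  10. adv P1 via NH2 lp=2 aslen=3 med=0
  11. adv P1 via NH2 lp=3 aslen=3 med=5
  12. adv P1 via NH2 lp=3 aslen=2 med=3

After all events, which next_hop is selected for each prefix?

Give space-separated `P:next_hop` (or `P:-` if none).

Op 1: best P0=- P1=NH1 P2=-
Op 2: best P0=- P1=NH3 P2=-
Op 3: best P0=- P1=NH3 P2=NH1
Op 4: best P0=- P1=NH3 P2=NH2
Op 5: best P0=NH0 P1=NH3 P2=NH2
Op 6: best P0=NH0 P1=NH3 P2=NH2
Op 7: best P0=NH0 P1=NH3 P2=NH2
Op 8: best P0=NH0 P1=NH1 P2=NH2
Op 9: best P0=NH0 P1=NH1 P2=NH2
Op 10: best P0=NH0 P1=NH1 P2=NH2
Op 11: best P0=NH0 P1=NH1 P2=NH2
Op 12: best P0=NH0 P1=NH1 P2=NH2

Answer: P0:NH0 P1:NH1 P2:NH2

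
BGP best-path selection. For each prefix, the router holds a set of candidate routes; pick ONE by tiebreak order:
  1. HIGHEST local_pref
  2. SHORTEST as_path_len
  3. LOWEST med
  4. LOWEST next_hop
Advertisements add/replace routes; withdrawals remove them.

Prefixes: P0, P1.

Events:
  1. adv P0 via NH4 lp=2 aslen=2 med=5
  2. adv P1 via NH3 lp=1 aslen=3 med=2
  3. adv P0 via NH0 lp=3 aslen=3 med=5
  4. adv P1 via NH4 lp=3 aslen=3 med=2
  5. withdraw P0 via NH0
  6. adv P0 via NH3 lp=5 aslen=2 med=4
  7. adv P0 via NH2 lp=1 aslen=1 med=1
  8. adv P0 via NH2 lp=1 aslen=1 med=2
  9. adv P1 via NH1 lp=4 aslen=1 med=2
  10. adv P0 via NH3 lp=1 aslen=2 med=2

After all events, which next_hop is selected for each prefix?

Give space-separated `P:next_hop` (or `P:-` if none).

Answer: P0:NH4 P1:NH1

Derivation:
Op 1: best P0=NH4 P1=-
Op 2: best P0=NH4 P1=NH3
Op 3: best P0=NH0 P1=NH3
Op 4: best P0=NH0 P1=NH4
Op 5: best P0=NH4 P1=NH4
Op 6: best P0=NH3 P1=NH4
Op 7: best P0=NH3 P1=NH4
Op 8: best P0=NH3 P1=NH4
Op 9: best P0=NH3 P1=NH1
Op 10: best P0=NH4 P1=NH1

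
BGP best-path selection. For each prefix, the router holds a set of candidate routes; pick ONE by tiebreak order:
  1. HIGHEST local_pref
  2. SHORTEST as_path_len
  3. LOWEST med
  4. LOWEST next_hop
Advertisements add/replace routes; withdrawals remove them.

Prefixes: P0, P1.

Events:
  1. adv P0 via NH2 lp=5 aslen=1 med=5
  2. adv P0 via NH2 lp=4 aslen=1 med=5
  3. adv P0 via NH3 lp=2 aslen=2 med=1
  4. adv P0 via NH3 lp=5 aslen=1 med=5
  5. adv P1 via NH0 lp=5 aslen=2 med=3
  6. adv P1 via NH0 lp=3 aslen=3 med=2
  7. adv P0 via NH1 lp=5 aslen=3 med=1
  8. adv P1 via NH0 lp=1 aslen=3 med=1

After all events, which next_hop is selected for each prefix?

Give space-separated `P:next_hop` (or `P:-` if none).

Answer: P0:NH3 P1:NH0

Derivation:
Op 1: best P0=NH2 P1=-
Op 2: best P0=NH2 P1=-
Op 3: best P0=NH2 P1=-
Op 4: best P0=NH3 P1=-
Op 5: best P0=NH3 P1=NH0
Op 6: best P0=NH3 P1=NH0
Op 7: best P0=NH3 P1=NH0
Op 8: best P0=NH3 P1=NH0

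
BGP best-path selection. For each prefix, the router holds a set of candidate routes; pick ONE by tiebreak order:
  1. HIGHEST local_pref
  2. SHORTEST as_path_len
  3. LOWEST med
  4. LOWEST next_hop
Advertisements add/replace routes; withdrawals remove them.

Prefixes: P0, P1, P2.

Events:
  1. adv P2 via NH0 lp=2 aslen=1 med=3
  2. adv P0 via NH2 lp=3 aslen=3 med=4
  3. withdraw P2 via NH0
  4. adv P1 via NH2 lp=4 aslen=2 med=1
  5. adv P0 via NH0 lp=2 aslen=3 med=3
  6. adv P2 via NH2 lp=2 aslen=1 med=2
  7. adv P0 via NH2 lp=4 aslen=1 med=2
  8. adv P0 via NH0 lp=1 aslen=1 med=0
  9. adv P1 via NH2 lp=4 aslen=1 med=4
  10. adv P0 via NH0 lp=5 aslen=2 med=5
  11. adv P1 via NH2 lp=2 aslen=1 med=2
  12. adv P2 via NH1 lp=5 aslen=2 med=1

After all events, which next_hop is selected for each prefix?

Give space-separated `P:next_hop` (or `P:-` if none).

Op 1: best P0=- P1=- P2=NH0
Op 2: best P0=NH2 P1=- P2=NH0
Op 3: best P0=NH2 P1=- P2=-
Op 4: best P0=NH2 P1=NH2 P2=-
Op 5: best P0=NH2 P1=NH2 P2=-
Op 6: best P0=NH2 P1=NH2 P2=NH2
Op 7: best P0=NH2 P1=NH2 P2=NH2
Op 8: best P0=NH2 P1=NH2 P2=NH2
Op 9: best P0=NH2 P1=NH2 P2=NH2
Op 10: best P0=NH0 P1=NH2 P2=NH2
Op 11: best P0=NH0 P1=NH2 P2=NH2
Op 12: best P0=NH0 P1=NH2 P2=NH1

Answer: P0:NH0 P1:NH2 P2:NH1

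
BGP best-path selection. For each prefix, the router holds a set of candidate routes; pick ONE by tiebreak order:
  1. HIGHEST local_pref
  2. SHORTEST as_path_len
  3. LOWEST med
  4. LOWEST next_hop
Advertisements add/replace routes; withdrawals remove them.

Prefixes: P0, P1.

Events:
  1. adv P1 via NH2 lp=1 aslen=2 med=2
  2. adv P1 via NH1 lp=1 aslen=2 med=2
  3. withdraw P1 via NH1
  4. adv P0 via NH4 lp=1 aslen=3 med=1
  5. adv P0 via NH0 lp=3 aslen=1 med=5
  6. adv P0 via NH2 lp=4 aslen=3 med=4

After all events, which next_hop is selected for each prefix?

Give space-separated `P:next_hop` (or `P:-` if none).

Op 1: best P0=- P1=NH2
Op 2: best P0=- P1=NH1
Op 3: best P0=- P1=NH2
Op 4: best P0=NH4 P1=NH2
Op 5: best P0=NH0 P1=NH2
Op 6: best P0=NH2 P1=NH2

Answer: P0:NH2 P1:NH2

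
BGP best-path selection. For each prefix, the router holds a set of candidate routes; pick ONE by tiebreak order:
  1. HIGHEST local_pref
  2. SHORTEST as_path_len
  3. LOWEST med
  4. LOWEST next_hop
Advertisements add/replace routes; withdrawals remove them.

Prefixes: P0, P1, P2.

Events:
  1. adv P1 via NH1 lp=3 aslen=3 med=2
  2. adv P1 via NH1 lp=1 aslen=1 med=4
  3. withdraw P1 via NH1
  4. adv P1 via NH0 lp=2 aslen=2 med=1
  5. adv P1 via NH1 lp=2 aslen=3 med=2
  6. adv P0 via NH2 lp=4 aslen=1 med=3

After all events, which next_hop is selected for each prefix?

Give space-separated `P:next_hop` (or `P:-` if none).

Answer: P0:NH2 P1:NH0 P2:-

Derivation:
Op 1: best P0=- P1=NH1 P2=-
Op 2: best P0=- P1=NH1 P2=-
Op 3: best P0=- P1=- P2=-
Op 4: best P0=- P1=NH0 P2=-
Op 5: best P0=- P1=NH0 P2=-
Op 6: best P0=NH2 P1=NH0 P2=-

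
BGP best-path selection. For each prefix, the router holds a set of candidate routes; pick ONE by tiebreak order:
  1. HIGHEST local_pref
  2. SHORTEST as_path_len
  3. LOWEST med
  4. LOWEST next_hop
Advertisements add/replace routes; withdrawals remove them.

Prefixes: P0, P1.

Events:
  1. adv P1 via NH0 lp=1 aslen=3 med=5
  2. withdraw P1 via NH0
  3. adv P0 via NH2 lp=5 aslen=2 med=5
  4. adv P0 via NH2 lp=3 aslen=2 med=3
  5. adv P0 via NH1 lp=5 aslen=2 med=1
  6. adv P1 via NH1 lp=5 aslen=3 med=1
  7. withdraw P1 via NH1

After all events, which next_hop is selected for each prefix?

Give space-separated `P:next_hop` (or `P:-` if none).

Answer: P0:NH1 P1:-

Derivation:
Op 1: best P0=- P1=NH0
Op 2: best P0=- P1=-
Op 3: best P0=NH2 P1=-
Op 4: best P0=NH2 P1=-
Op 5: best P0=NH1 P1=-
Op 6: best P0=NH1 P1=NH1
Op 7: best P0=NH1 P1=-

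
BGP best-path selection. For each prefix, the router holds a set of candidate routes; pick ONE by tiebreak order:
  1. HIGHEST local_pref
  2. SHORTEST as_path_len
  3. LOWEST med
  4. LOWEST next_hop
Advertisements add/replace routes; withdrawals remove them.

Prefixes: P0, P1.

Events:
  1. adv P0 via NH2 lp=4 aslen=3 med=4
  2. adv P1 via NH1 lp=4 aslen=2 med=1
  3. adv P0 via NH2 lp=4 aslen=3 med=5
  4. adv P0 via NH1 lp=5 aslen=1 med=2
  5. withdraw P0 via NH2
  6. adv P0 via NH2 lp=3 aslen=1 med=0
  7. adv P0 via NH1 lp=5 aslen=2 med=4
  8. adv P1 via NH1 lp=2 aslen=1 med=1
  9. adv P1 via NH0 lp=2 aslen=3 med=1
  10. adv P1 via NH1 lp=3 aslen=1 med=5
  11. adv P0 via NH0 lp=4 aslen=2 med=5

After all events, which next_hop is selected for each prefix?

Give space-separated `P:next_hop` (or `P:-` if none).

Op 1: best P0=NH2 P1=-
Op 2: best P0=NH2 P1=NH1
Op 3: best P0=NH2 P1=NH1
Op 4: best P0=NH1 P1=NH1
Op 5: best P0=NH1 P1=NH1
Op 6: best P0=NH1 P1=NH1
Op 7: best P0=NH1 P1=NH1
Op 8: best P0=NH1 P1=NH1
Op 9: best P0=NH1 P1=NH1
Op 10: best P0=NH1 P1=NH1
Op 11: best P0=NH1 P1=NH1

Answer: P0:NH1 P1:NH1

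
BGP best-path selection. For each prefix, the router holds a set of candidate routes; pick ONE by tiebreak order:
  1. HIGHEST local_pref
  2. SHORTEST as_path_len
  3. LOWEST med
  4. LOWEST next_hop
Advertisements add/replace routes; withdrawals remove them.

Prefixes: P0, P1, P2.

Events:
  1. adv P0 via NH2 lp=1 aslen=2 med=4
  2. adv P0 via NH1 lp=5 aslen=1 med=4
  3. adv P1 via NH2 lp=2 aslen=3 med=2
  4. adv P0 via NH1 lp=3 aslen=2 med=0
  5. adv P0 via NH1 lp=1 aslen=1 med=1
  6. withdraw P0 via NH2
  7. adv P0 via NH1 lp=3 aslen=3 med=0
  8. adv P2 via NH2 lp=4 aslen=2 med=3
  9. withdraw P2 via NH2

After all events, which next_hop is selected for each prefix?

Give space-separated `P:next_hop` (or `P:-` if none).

Op 1: best P0=NH2 P1=- P2=-
Op 2: best P0=NH1 P1=- P2=-
Op 3: best P0=NH1 P1=NH2 P2=-
Op 4: best P0=NH1 P1=NH2 P2=-
Op 5: best P0=NH1 P1=NH2 P2=-
Op 6: best P0=NH1 P1=NH2 P2=-
Op 7: best P0=NH1 P1=NH2 P2=-
Op 8: best P0=NH1 P1=NH2 P2=NH2
Op 9: best P0=NH1 P1=NH2 P2=-

Answer: P0:NH1 P1:NH2 P2:-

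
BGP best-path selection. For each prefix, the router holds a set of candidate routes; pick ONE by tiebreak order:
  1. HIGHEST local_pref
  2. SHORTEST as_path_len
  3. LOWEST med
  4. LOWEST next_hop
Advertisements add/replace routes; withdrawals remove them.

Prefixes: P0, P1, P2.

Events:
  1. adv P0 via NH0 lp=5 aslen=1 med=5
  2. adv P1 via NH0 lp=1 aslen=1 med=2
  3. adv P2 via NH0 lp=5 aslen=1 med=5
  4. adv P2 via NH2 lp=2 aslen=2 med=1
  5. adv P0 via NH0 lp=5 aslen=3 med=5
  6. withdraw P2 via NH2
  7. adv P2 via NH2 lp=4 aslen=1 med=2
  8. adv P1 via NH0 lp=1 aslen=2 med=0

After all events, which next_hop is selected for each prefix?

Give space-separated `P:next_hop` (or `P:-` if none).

Op 1: best P0=NH0 P1=- P2=-
Op 2: best P0=NH0 P1=NH0 P2=-
Op 3: best P0=NH0 P1=NH0 P2=NH0
Op 4: best P0=NH0 P1=NH0 P2=NH0
Op 5: best P0=NH0 P1=NH0 P2=NH0
Op 6: best P0=NH0 P1=NH0 P2=NH0
Op 7: best P0=NH0 P1=NH0 P2=NH0
Op 8: best P0=NH0 P1=NH0 P2=NH0

Answer: P0:NH0 P1:NH0 P2:NH0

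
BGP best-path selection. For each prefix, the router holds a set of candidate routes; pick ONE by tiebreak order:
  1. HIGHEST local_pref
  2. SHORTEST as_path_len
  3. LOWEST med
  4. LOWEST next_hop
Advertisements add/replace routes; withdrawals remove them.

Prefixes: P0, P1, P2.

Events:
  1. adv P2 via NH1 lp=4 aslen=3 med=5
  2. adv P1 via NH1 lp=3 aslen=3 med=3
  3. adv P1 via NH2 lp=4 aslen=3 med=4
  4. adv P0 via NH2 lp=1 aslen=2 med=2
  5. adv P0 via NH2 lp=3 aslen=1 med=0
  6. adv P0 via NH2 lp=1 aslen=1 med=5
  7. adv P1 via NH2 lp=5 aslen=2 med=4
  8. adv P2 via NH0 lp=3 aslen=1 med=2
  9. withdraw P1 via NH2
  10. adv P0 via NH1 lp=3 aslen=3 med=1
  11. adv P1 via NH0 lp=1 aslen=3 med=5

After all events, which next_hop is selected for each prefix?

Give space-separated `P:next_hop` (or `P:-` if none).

Answer: P0:NH1 P1:NH1 P2:NH1

Derivation:
Op 1: best P0=- P1=- P2=NH1
Op 2: best P0=- P1=NH1 P2=NH1
Op 3: best P0=- P1=NH2 P2=NH1
Op 4: best P0=NH2 P1=NH2 P2=NH1
Op 5: best P0=NH2 P1=NH2 P2=NH1
Op 6: best P0=NH2 P1=NH2 P2=NH1
Op 7: best P0=NH2 P1=NH2 P2=NH1
Op 8: best P0=NH2 P1=NH2 P2=NH1
Op 9: best P0=NH2 P1=NH1 P2=NH1
Op 10: best P0=NH1 P1=NH1 P2=NH1
Op 11: best P0=NH1 P1=NH1 P2=NH1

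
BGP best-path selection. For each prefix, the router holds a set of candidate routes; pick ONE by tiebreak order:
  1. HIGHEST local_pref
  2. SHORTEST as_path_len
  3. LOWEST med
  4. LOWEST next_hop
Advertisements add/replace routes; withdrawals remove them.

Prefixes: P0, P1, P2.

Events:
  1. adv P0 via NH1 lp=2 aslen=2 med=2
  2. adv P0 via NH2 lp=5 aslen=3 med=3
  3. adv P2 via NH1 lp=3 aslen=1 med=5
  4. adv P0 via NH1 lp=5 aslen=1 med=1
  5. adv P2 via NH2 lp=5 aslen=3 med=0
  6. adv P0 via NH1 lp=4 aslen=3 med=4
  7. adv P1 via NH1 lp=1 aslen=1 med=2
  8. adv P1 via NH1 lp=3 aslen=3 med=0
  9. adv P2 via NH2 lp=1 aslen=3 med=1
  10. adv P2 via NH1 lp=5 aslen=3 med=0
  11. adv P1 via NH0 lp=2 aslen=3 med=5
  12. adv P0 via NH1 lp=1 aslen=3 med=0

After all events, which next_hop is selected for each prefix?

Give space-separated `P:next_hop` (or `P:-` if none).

Answer: P0:NH2 P1:NH1 P2:NH1

Derivation:
Op 1: best P0=NH1 P1=- P2=-
Op 2: best P0=NH2 P1=- P2=-
Op 3: best P0=NH2 P1=- P2=NH1
Op 4: best P0=NH1 P1=- P2=NH1
Op 5: best P0=NH1 P1=- P2=NH2
Op 6: best P0=NH2 P1=- P2=NH2
Op 7: best P0=NH2 P1=NH1 P2=NH2
Op 8: best P0=NH2 P1=NH1 P2=NH2
Op 9: best P0=NH2 P1=NH1 P2=NH1
Op 10: best P0=NH2 P1=NH1 P2=NH1
Op 11: best P0=NH2 P1=NH1 P2=NH1
Op 12: best P0=NH2 P1=NH1 P2=NH1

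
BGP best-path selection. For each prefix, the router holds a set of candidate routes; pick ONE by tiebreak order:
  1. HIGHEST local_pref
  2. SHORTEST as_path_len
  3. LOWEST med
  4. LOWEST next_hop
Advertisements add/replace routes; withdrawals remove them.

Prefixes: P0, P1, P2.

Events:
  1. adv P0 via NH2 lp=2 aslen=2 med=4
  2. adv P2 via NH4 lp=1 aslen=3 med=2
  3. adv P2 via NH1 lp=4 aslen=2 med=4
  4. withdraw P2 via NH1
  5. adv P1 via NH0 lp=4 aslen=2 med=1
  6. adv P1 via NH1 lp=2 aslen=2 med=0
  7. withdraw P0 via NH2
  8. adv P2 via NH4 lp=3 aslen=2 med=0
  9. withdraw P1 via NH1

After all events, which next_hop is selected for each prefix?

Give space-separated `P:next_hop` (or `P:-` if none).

Answer: P0:- P1:NH0 P2:NH4

Derivation:
Op 1: best P0=NH2 P1=- P2=-
Op 2: best P0=NH2 P1=- P2=NH4
Op 3: best P0=NH2 P1=- P2=NH1
Op 4: best P0=NH2 P1=- P2=NH4
Op 5: best P0=NH2 P1=NH0 P2=NH4
Op 6: best P0=NH2 P1=NH0 P2=NH4
Op 7: best P0=- P1=NH0 P2=NH4
Op 8: best P0=- P1=NH0 P2=NH4
Op 9: best P0=- P1=NH0 P2=NH4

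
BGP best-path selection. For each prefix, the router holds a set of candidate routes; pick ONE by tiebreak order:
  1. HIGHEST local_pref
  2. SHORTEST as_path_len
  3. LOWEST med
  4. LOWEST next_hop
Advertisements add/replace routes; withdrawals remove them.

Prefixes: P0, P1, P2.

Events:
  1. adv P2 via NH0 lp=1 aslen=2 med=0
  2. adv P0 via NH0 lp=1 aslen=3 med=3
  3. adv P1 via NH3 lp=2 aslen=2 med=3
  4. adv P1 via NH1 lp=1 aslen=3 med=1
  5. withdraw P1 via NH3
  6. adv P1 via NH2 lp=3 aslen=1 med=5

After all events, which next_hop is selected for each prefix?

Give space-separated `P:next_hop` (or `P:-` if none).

Op 1: best P0=- P1=- P2=NH0
Op 2: best P0=NH0 P1=- P2=NH0
Op 3: best P0=NH0 P1=NH3 P2=NH0
Op 4: best P0=NH0 P1=NH3 P2=NH0
Op 5: best P0=NH0 P1=NH1 P2=NH0
Op 6: best P0=NH0 P1=NH2 P2=NH0

Answer: P0:NH0 P1:NH2 P2:NH0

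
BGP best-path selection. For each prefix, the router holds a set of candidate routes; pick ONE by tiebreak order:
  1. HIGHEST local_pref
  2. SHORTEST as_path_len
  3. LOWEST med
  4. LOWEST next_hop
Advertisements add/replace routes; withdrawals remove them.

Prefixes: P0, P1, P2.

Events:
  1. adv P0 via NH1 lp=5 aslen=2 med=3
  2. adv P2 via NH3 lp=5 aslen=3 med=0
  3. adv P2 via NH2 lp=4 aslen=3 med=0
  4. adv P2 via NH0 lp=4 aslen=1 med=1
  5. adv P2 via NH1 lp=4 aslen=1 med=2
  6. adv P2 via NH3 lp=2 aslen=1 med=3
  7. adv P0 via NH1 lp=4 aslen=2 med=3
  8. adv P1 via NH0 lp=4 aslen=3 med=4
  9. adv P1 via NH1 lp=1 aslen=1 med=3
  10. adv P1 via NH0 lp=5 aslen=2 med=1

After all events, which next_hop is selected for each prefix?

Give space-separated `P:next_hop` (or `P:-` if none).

Answer: P0:NH1 P1:NH0 P2:NH0

Derivation:
Op 1: best P0=NH1 P1=- P2=-
Op 2: best P0=NH1 P1=- P2=NH3
Op 3: best P0=NH1 P1=- P2=NH3
Op 4: best P0=NH1 P1=- P2=NH3
Op 5: best P0=NH1 P1=- P2=NH3
Op 6: best P0=NH1 P1=- P2=NH0
Op 7: best P0=NH1 P1=- P2=NH0
Op 8: best P0=NH1 P1=NH0 P2=NH0
Op 9: best P0=NH1 P1=NH0 P2=NH0
Op 10: best P0=NH1 P1=NH0 P2=NH0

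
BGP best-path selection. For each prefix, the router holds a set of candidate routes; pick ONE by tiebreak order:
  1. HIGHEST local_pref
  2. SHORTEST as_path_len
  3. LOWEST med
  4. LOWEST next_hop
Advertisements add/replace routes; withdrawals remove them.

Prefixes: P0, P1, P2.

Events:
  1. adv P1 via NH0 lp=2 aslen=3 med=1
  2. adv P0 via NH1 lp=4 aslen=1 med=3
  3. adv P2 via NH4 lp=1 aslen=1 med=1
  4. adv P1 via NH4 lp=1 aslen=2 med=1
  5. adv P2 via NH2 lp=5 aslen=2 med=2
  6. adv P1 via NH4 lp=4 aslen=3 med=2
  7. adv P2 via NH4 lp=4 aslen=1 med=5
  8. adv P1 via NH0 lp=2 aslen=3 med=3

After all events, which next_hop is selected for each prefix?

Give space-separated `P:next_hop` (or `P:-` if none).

Answer: P0:NH1 P1:NH4 P2:NH2

Derivation:
Op 1: best P0=- P1=NH0 P2=-
Op 2: best P0=NH1 P1=NH0 P2=-
Op 3: best P0=NH1 P1=NH0 P2=NH4
Op 4: best P0=NH1 P1=NH0 P2=NH4
Op 5: best P0=NH1 P1=NH0 P2=NH2
Op 6: best P0=NH1 P1=NH4 P2=NH2
Op 7: best P0=NH1 P1=NH4 P2=NH2
Op 8: best P0=NH1 P1=NH4 P2=NH2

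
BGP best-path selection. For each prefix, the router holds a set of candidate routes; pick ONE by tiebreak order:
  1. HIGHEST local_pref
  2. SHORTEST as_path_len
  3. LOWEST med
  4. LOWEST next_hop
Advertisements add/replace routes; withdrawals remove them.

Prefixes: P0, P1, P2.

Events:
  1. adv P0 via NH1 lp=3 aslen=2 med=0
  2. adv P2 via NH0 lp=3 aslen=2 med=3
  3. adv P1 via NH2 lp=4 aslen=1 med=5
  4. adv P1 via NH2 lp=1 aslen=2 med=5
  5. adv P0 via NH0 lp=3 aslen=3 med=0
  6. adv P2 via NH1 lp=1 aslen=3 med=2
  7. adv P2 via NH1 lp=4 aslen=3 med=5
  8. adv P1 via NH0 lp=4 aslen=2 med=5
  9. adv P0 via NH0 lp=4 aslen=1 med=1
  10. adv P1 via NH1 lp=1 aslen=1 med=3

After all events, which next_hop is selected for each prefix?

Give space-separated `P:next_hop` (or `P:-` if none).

Answer: P0:NH0 P1:NH0 P2:NH1

Derivation:
Op 1: best P0=NH1 P1=- P2=-
Op 2: best P0=NH1 P1=- P2=NH0
Op 3: best P0=NH1 P1=NH2 P2=NH0
Op 4: best P0=NH1 P1=NH2 P2=NH0
Op 5: best P0=NH1 P1=NH2 P2=NH0
Op 6: best P0=NH1 P1=NH2 P2=NH0
Op 7: best P0=NH1 P1=NH2 P2=NH1
Op 8: best P0=NH1 P1=NH0 P2=NH1
Op 9: best P0=NH0 P1=NH0 P2=NH1
Op 10: best P0=NH0 P1=NH0 P2=NH1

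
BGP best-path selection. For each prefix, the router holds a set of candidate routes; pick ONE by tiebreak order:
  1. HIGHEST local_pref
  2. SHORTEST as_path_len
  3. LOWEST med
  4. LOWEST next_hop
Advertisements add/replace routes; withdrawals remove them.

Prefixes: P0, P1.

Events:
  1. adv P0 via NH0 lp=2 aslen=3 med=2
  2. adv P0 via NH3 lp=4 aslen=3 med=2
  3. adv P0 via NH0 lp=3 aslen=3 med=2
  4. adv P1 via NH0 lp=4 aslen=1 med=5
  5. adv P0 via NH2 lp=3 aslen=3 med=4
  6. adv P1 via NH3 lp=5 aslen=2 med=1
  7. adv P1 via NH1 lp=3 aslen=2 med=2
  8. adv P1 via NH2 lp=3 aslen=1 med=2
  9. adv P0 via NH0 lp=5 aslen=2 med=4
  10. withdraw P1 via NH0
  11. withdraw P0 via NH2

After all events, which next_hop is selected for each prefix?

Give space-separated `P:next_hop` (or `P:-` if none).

Op 1: best P0=NH0 P1=-
Op 2: best P0=NH3 P1=-
Op 3: best P0=NH3 P1=-
Op 4: best P0=NH3 P1=NH0
Op 5: best P0=NH3 P1=NH0
Op 6: best P0=NH3 P1=NH3
Op 7: best P0=NH3 P1=NH3
Op 8: best P0=NH3 P1=NH3
Op 9: best P0=NH0 P1=NH3
Op 10: best P0=NH0 P1=NH3
Op 11: best P0=NH0 P1=NH3

Answer: P0:NH0 P1:NH3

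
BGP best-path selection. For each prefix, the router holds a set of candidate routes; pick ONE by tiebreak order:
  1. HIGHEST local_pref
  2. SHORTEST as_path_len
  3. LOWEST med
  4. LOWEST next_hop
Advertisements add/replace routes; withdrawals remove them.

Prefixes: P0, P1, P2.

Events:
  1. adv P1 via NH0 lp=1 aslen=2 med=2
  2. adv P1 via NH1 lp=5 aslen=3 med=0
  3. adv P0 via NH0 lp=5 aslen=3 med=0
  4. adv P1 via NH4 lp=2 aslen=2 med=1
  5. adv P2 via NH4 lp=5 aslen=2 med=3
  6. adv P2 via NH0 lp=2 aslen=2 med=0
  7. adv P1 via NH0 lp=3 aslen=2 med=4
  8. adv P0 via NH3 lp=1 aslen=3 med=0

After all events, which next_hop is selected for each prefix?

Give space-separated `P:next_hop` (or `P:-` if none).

Answer: P0:NH0 P1:NH1 P2:NH4

Derivation:
Op 1: best P0=- P1=NH0 P2=-
Op 2: best P0=- P1=NH1 P2=-
Op 3: best P0=NH0 P1=NH1 P2=-
Op 4: best P0=NH0 P1=NH1 P2=-
Op 5: best P0=NH0 P1=NH1 P2=NH4
Op 6: best P0=NH0 P1=NH1 P2=NH4
Op 7: best P0=NH0 P1=NH1 P2=NH4
Op 8: best P0=NH0 P1=NH1 P2=NH4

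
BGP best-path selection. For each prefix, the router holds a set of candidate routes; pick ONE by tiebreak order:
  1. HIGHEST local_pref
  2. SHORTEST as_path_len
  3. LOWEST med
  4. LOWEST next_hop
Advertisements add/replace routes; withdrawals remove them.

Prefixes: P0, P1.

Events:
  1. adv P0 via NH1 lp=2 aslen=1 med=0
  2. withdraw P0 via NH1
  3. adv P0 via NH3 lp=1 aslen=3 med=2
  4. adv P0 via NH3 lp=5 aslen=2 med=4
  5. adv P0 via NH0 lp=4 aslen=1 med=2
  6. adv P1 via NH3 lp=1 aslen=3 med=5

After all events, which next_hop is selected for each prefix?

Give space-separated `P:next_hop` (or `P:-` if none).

Op 1: best P0=NH1 P1=-
Op 2: best P0=- P1=-
Op 3: best P0=NH3 P1=-
Op 4: best P0=NH3 P1=-
Op 5: best P0=NH3 P1=-
Op 6: best P0=NH3 P1=NH3

Answer: P0:NH3 P1:NH3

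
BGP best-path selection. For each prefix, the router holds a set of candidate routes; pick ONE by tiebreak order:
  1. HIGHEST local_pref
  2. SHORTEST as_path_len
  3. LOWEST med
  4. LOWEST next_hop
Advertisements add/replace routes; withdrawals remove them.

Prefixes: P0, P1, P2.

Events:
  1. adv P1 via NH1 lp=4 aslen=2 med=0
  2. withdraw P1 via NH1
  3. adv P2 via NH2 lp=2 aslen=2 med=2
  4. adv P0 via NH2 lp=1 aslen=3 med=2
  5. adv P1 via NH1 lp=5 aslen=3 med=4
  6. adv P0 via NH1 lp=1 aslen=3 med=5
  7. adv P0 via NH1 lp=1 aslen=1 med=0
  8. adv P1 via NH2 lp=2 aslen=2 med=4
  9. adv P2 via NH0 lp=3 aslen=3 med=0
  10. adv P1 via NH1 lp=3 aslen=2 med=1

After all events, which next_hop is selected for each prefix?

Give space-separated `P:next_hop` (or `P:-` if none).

Op 1: best P0=- P1=NH1 P2=-
Op 2: best P0=- P1=- P2=-
Op 3: best P0=- P1=- P2=NH2
Op 4: best P0=NH2 P1=- P2=NH2
Op 5: best P0=NH2 P1=NH1 P2=NH2
Op 6: best P0=NH2 P1=NH1 P2=NH2
Op 7: best P0=NH1 P1=NH1 P2=NH2
Op 8: best P0=NH1 P1=NH1 P2=NH2
Op 9: best P0=NH1 P1=NH1 P2=NH0
Op 10: best P0=NH1 P1=NH1 P2=NH0

Answer: P0:NH1 P1:NH1 P2:NH0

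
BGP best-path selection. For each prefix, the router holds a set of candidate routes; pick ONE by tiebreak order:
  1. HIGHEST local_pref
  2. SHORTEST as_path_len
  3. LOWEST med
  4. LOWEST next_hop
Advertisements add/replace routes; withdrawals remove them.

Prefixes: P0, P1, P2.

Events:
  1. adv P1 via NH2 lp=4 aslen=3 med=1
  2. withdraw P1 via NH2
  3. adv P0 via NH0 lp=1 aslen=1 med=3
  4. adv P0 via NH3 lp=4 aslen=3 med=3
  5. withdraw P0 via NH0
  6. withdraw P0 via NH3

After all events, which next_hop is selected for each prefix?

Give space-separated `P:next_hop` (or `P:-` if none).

Op 1: best P0=- P1=NH2 P2=-
Op 2: best P0=- P1=- P2=-
Op 3: best P0=NH0 P1=- P2=-
Op 4: best P0=NH3 P1=- P2=-
Op 5: best P0=NH3 P1=- P2=-
Op 6: best P0=- P1=- P2=-

Answer: P0:- P1:- P2:-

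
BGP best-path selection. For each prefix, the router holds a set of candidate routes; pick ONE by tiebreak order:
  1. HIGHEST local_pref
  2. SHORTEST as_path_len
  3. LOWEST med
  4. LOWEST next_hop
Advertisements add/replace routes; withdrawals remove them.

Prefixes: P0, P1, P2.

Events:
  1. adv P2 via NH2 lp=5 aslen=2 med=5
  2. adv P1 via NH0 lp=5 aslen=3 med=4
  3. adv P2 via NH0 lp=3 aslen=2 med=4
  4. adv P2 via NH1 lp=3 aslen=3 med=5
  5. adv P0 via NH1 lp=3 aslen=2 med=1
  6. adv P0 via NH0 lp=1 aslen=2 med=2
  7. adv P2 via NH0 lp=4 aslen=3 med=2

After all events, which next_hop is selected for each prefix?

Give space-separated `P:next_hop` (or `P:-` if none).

Op 1: best P0=- P1=- P2=NH2
Op 2: best P0=- P1=NH0 P2=NH2
Op 3: best P0=- P1=NH0 P2=NH2
Op 4: best P0=- P1=NH0 P2=NH2
Op 5: best P0=NH1 P1=NH0 P2=NH2
Op 6: best P0=NH1 P1=NH0 P2=NH2
Op 7: best P0=NH1 P1=NH0 P2=NH2

Answer: P0:NH1 P1:NH0 P2:NH2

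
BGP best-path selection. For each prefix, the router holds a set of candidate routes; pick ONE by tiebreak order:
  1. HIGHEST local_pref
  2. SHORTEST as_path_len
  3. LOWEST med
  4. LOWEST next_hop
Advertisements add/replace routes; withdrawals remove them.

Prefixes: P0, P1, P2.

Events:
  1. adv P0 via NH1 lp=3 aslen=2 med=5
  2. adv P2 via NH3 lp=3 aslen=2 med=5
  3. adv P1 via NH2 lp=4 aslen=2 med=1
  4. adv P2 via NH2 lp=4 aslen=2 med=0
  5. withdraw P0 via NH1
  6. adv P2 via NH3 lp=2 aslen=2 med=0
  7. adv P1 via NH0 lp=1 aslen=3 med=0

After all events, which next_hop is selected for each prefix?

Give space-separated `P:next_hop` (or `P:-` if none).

Answer: P0:- P1:NH2 P2:NH2

Derivation:
Op 1: best P0=NH1 P1=- P2=-
Op 2: best P0=NH1 P1=- P2=NH3
Op 3: best P0=NH1 P1=NH2 P2=NH3
Op 4: best P0=NH1 P1=NH2 P2=NH2
Op 5: best P0=- P1=NH2 P2=NH2
Op 6: best P0=- P1=NH2 P2=NH2
Op 7: best P0=- P1=NH2 P2=NH2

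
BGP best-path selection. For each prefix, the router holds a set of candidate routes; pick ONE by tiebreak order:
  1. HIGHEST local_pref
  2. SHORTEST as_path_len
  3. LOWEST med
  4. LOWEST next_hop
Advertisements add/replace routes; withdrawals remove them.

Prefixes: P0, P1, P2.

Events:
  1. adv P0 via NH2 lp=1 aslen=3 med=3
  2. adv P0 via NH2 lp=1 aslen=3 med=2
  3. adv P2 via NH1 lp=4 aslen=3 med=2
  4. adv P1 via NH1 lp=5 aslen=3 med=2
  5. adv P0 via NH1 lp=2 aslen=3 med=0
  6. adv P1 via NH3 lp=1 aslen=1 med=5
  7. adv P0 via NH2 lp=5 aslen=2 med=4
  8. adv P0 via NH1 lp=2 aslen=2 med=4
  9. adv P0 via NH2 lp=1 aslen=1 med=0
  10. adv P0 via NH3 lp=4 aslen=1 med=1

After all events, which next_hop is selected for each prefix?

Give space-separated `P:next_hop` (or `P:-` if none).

Op 1: best P0=NH2 P1=- P2=-
Op 2: best P0=NH2 P1=- P2=-
Op 3: best P0=NH2 P1=- P2=NH1
Op 4: best P0=NH2 P1=NH1 P2=NH1
Op 5: best P0=NH1 P1=NH1 P2=NH1
Op 6: best P0=NH1 P1=NH1 P2=NH1
Op 7: best P0=NH2 P1=NH1 P2=NH1
Op 8: best P0=NH2 P1=NH1 P2=NH1
Op 9: best P0=NH1 P1=NH1 P2=NH1
Op 10: best P0=NH3 P1=NH1 P2=NH1

Answer: P0:NH3 P1:NH1 P2:NH1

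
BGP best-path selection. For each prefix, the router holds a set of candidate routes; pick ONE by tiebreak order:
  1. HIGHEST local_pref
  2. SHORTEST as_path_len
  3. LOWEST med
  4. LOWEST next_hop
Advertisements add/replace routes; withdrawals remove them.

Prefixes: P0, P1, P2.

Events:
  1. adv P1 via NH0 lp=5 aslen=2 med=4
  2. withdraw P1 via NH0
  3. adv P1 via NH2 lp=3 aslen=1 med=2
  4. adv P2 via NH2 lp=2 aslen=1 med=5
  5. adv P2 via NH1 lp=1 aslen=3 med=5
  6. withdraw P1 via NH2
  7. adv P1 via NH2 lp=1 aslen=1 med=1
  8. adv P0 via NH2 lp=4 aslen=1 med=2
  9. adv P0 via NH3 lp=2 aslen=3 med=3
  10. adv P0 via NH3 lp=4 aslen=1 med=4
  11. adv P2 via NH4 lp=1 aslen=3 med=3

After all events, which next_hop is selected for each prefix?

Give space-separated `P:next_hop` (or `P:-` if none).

Answer: P0:NH2 P1:NH2 P2:NH2

Derivation:
Op 1: best P0=- P1=NH0 P2=-
Op 2: best P0=- P1=- P2=-
Op 3: best P0=- P1=NH2 P2=-
Op 4: best P0=- P1=NH2 P2=NH2
Op 5: best P0=- P1=NH2 P2=NH2
Op 6: best P0=- P1=- P2=NH2
Op 7: best P0=- P1=NH2 P2=NH2
Op 8: best P0=NH2 P1=NH2 P2=NH2
Op 9: best P0=NH2 P1=NH2 P2=NH2
Op 10: best P0=NH2 P1=NH2 P2=NH2
Op 11: best P0=NH2 P1=NH2 P2=NH2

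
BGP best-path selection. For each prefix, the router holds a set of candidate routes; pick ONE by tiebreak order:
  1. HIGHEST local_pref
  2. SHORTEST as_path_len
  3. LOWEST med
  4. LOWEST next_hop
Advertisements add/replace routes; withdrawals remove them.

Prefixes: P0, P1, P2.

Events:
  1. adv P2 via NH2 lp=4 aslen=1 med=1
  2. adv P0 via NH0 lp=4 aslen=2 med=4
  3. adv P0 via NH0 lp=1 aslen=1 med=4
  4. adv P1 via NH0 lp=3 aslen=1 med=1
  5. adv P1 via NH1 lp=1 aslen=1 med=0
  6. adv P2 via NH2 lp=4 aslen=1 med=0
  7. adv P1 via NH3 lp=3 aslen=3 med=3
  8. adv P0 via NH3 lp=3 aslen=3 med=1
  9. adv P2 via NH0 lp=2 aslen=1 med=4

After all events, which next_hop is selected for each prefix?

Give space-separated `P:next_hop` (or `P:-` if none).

Answer: P0:NH3 P1:NH0 P2:NH2

Derivation:
Op 1: best P0=- P1=- P2=NH2
Op 2: best P0=NH0 P1=- P2=NH2
Op 3: best P0=NH0 P1=- P2=NH2
Op 4: best P0=NH0 P1=NH0 P2=NH2
Op 5: best P0=NH0 P1=NH0 P2=NH2
Op 6: best P0=NH0 P1=NH0 P2=NH2
Op 7: best P0=NH0 P1=NH0 P2=NH2
Op 8: best P0=NH3 P1=NH0 P2=NH2
Op 9: best P0=NH3 P1=NH0 P2=NH2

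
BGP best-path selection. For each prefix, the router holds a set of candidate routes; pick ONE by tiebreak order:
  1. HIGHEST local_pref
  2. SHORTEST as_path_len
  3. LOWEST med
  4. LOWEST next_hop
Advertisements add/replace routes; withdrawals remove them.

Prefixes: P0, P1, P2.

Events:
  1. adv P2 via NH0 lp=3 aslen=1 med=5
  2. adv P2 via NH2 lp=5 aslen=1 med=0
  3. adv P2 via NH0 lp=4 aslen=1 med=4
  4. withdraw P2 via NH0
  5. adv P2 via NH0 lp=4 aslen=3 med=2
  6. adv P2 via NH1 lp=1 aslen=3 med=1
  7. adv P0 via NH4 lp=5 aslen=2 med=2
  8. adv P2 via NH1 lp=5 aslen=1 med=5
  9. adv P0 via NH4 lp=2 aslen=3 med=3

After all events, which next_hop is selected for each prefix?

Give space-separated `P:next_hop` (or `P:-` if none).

Op 1: best P0=- P1=- P2=NH0
Op 2: best P0=- P1=- P2=NH2
Op 3: best P0=- P1=- P2=NH2
Op 4: best P0=- P1=- P2=NH2
Op 5: best P0=- P1=- P2=NH2
Op 6: best P0=- P1=- P2=NH2
Op 7: best P0=NH4 P1=- P2=NH2
Op 8: best P0=NH4 P1=- P2=NH2
Op 9: best P0=NH4 P1=- P2=NH2

Answer: P0:NH4 P1:- P2:NH2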